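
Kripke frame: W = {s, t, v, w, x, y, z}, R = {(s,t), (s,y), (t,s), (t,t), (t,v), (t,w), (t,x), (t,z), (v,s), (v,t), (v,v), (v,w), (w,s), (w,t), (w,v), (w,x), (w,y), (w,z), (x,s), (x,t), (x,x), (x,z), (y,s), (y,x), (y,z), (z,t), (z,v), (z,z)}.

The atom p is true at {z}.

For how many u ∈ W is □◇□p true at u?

0

s: successors {t, y}; ◇□p there: t:F, y:F. ✗
t: successors {s, t, v, w, x, z}; ◇□p there: s:F, t:F, v:F, w:F, x:F, z:F. ✗
v: successors {s, t, v, w}; ◇□p there: s:F, t:F, v:F, w:F. ✗
w: successors {s, t, v, x, y, z}; ◇□p there: s:F, t:F, v:F, x:F, y:F, z:F. ✗
x: successors {s, t, x, z}; ◇□p there: s:F, t:F, x:F, z:F. ✗
y: successors {s, x, z}; ◇□p there: s:F, x:F, z:F. ✗
z: successors {t, v, z}; ◇□p there: t:F, v:F, z:F. ✗
Satisfying worlds: ∅.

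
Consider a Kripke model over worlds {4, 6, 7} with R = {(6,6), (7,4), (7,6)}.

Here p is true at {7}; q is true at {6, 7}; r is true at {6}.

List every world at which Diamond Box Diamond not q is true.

4: no successors, so Diamond Box Diamond not q fails. ✗
6: successors {6}; Box Diamond not q there: 6:F. ✗
7: successors {4, 6}; Box Diamond not q there: 4:T, 6:F. ✓

{7}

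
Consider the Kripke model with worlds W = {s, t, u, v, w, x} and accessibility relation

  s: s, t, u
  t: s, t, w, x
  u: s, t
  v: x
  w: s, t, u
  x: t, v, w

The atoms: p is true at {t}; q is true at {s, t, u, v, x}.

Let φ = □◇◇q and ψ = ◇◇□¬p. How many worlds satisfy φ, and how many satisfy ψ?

6 and 2

For □◇◇q:
s: successors {s, t, u}; ◇◇q there: s:T, t:T, u:T. ✓
t: successors {s, t, w, x}; ◇◇q there: s:T, t:T, w:T, x:T. ✓
u: successors {s, t}; ◇◇q there: s:T, t:T. ✓
v: successors {x}; ◇◇q there: x:T. ✓
w: successors {s, t, u}; ◇◇q there: s:T, t:T, u:T. ✓
x: successors {t, v, w}; ◇◇q there: t:T, v:T, w:T. ✓
— 6 worlds.
For ◇◇□¬p:
s: successors {s, t, u}; ◇□¬p there: s:F, t:F, u:F. ✗
t: successors {s, t, w, x}; ◇□¬p there: s:F, t:F, w:F, x:T. ✓
u: successors {s, t}; ◇□¬p there: s:F, t:F. ✗
v: successors {x}; ◇□¬p there: x:T. ✓
w: successors {s, t, u}; ◇□¬p there: s:F, t:F, u:F. ✗
x: successors {t, v, w}; ◇□¬p there: t:F, v:F, w:F. ✗
— 2 worlds.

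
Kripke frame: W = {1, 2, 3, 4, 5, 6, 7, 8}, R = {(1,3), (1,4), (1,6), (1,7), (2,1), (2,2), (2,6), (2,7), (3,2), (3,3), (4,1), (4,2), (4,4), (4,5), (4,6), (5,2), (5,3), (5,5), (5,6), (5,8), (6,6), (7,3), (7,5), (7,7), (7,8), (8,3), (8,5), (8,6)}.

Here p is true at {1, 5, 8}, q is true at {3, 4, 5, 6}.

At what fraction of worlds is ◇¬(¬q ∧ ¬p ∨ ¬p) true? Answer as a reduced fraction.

5/8

1: successors {3, 4, 6, 7}; ¬(¬q ∧ ¬p ∨ ¬p) there: 3:F, 4:F, 6:F, 7:F. ✗
2: successors {1, 2, 6, 7}; ¬(¬q ∧ ¬p ∨ ¬p) there: 1:T, 2:F, 6:F, 7:F. ✓
3: successors {2, 3}; ¬(¬q ∧ ¬p ∨ ¬p) there: 2:F, 3:F. ✗
4: successors {1, 2, 4, 5, 6}; ¬(¬q ∧ ¬p ∨ ¬p) there: 1:T, 2:F, 4:F, 5:T, 6:F. ✓
5: successors {2, 3, 5, 6, 8}; ¬(¬q ∧ ¬p ∨ ¬p) there: 2:F, 3:F, 5:T, 6:F, 8:T. ✓
6: successors {6}; ¬(¬q ∧ ¬p ∨ ¬p) there: 6:F. ✗
7: successors {3, 5, 7, 8}; ¬(¬q ∧ ¬p ∨ ¬p) there: 3:F, 5:T, 7:F, 8:T. ✓
8: successors {3, 5, 6}; ¬(¬q ∧ ¬p ∨ ¬p) there: 3:F, 5:T, 6:F. ✓
That's 5 of 8 worlds, so 5/8.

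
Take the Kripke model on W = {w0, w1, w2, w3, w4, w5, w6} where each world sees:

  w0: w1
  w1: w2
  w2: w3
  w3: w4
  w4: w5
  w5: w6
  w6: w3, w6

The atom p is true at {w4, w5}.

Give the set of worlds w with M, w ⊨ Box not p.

w0: successors {w1}; not p there: w1:T. ✓
w1: successors {w2}; not p there: w2:T. ✓
w2: successors {w3}; not p there: w3:T. ✓
w3: successors {w4}; not p there: w4:F. ✗
w4: successors {w5}; not p there: w5:F. ✗
w5: successors {w6}; not p there: w6:T. ✓
w6: successors {w3, w6}; not p there: w3:T, w6:T. ✓

{w0, w1, w2, w5, w6}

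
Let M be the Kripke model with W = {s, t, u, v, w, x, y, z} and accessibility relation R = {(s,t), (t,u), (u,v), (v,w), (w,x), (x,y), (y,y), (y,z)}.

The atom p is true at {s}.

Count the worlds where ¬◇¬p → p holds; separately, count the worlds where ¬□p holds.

For ¬◇¬p → p:
s: ¬◇¬p is F, p is T. ✓
t: ¬◇¬p is F, p is F. ✓
u: ¬◇¬p is F, p is F. ✓
v: ¬◇¬p is F, p is F. ✓
w: ¬◇¬p is F, p is F. ✓
x: ¬◇¬p is F, p is F. ✓
y: ¬◇¬p is F, p is F. ✓
z: ¬◇¬p is T, p is F. ✗
— 7 worlds.
For ¬□p:
s: □p is F. ✓
t: □p is F. ✓
u: □p is F. ✓
v: □p is F. ✓
w: □p is F. ✓
x: □p is F. ✓
y: □p is F. ✓
z: □p is T. ✗
— 7 worlds.

7 and 7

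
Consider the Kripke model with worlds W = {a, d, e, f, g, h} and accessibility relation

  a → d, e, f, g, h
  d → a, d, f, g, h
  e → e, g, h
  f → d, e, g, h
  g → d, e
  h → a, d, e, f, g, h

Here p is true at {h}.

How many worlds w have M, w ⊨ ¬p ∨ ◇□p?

a: ¬p is T, ◇□p is F. ✓
d: ¬p is T, ◇□p is F. ✓
e: ¬p is T, ◇□p is F. ✓
f: ¬p is T, ◇□p is F. ✓
g: ¬p is T, ◇□p is F. ✓
h: ¬p is F, ◇□p is F. ✗
Satisfying worlds: {a, d, e, f, g}.

5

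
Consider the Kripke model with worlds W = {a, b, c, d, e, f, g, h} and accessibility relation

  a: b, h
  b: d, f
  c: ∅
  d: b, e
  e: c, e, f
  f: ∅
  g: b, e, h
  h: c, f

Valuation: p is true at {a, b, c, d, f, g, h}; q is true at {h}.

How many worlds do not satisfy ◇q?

6

a: successors {b, h}; q there: b:F, h:T. ✓
b: successors {d, f}; q there: d:F, f:F. ✗
c: no successors, so ◇q fails. ✗
d: successors {b, e}; q there: b:F, e:F. ✗
e: successors {c, e, f}; q there: c:F, e:F, f:F. ✗
f: no successors, so ◇q fails. ✗
g: successors {b, e, h}; q there: b:F, e:F, h:T. ✓
h: successors {c, f}; q there: c:F, f:F. ✗
Satisfying worlds: {a, g}.
So ◇q fails at the other 6 worlds.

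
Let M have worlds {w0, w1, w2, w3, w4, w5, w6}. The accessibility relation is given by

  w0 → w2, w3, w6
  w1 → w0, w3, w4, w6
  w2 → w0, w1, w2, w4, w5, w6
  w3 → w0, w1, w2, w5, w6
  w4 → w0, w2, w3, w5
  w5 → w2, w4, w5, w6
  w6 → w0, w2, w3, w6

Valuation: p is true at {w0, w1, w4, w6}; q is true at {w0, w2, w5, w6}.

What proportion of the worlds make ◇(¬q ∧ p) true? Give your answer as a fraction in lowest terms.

4/7

w0: successors {w2, w3, w6}; ¬q ∧ p there: w2:F, w3:F, w6:F. ✗
w1: successors {w0, w3, w4, w6}; ¬q ∧ p there: w0:F, w3:F, w4:T, w6:F. ✓
w2: successors {w0, w1, w2, w4, w5, w6}; ¬q ∧ p there: w0:F, w1:T, w2:F, w4:T, w5:F, w6:F. ✓
w3: successors {w0, w1, w2, w5, w6}; ¬q ∧ p there: w0:F, w1:T, w2:F, w5:F, w6:F. ✓
w4: successors {w0, w2, w3, w5}; ¬q ∧ p there: w0:F, w2:F, w3:F, w5:F. ✗
w5: successors {w2, w4, w5, w6}; ¬q ∧ p there: w2:F, w4:T, w5:F, w6:F. ✓
w6: successors {w0, w2, w3, w6}; ¬q ∧ p there: w0:F, w2:F, w3:F, w6:F. ✗
That's 4 of 7 worlds, so 4/7.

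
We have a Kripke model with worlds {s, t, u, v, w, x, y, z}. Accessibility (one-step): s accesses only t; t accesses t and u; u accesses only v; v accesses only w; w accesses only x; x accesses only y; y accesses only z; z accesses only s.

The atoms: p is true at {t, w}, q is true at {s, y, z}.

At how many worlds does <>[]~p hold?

5

s: successors {t}; []~p there: t:F. ✗
t: successors {t, u}; []~p there: t:F, u:T. ✓
u: successors {v}; []~p there: v:F. ✗
v: successors {w}; []~p there: w:T. ✓
w: successors {x}; []~p there: x:T. ✓
x: successors {y}; []~p there: y:T. ✓
y: successors {z}; []~p there: z:T. ✓
z: successors {s}; []~p there: s:F. ✗
Satisfying worlds: {t, v, w, x, y}.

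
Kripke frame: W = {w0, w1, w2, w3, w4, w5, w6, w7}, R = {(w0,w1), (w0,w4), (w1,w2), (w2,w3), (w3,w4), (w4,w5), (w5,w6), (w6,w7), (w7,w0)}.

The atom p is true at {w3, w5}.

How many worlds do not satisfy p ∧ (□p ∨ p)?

w0: p is F, □p ∨ p is F. ✗
w1: p is F, □p ∨ p is F. ✗
w2: p is F, □p ∨ p is T. ✗
w3: p is T, □p ∨ p is T. ✓
w4: p is F, □p ∨ p is T. ✗
w5: p is T, □p ∨ p is T. ✓
w6: p is F, □p ∨ p is F. ✗
w7: p is F, □p ∨ p is F. ✗
Satisfying worlds: {w3, w5}.
So p ∧ (□p ∨ p) fails at the other 6 worlds.

6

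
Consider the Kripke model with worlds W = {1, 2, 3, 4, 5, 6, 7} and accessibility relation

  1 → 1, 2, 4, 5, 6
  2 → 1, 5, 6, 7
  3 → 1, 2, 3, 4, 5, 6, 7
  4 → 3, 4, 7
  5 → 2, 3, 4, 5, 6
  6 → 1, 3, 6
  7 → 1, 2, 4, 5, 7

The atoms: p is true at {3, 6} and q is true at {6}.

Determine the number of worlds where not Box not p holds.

6

1: Box not p is F. ✓
2: Box not p is F. ✓
3: Box not p is F. ✓
4: Box not p is F. ✓
5: Box not p is F. ✓
6: Box not p is F. ✓
7: Box not p is T. ✗
Satisfying worlds: {1, 2, 3, 4, 5, 6}.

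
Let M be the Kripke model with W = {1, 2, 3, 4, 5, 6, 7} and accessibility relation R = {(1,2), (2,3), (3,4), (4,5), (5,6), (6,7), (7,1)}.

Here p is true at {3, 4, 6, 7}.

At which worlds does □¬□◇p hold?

1: successors {2}; ¬□◇p there: 2:F. ✗
2: successors {3}; ¬□◇p there: 3:T. ✓
3: successors {4}; ¬□◇p there: 4:F. ✗
4: successors {5}; ¬□◇p there: 5:F. ✗
5: successors {6}; ¬□◇p there: 6:T. ✓
6: successors {7}; ¬□◇p there: 7:T. ✓
7: successors {1}; ¬□◇p there: 1:F. ✗

{2, 5, 6}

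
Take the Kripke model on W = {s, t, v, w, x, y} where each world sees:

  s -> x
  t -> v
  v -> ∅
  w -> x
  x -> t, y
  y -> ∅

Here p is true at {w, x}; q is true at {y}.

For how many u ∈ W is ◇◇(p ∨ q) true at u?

2

s: successors {x}; ◇(p ∨ q) there: x:T. ✓
t: successors {v}; ◇(p ∨ q) there: v:F. ✗
v: no successors, so ◇◇(p ∨ q) fails. ✗
w: successors {x}; ◇(p ∨ q) there: x:T. ✓
x: successors {t, y}; ◇(p ∨ q) there: t:F, y:F. ✗
y: no successors, so ◇◇(p ∨ q) fails. ✗
Satisfying worlds: {s, w}.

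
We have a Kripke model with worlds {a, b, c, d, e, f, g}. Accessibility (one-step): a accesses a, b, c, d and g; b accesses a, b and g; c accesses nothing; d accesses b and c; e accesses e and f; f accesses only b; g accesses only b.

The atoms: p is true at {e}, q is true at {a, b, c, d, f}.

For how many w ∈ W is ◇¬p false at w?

a: successors {a, b, c, d, g}; ¬p there: a:T, b:T, c:T, d:T, g:T. ✓
b: successors {a, b, g}; ¬p there: a:T, b:T, g:T. ✓
c: no successors, so ◇¬p fails. ✗
d: successors {b, c}; ¬p there: b:T, c:T. ✓
e: successors {e, f}; ¬p there: e:F, f:T. ✓
f: successors {b}; ¬p there: b:T. ✓
g: successors {b}; ¬p there: b:T. ✓
Satisfying worlds: {a, b, d, e, f, g}.
So ◇¬p fails at the other 1 world.

1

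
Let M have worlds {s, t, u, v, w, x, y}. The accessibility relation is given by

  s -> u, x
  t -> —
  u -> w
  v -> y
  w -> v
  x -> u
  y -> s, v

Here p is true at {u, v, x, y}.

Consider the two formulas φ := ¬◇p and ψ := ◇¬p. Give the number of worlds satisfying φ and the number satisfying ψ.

2 and 2

For ¬◇p:
s: ◇p is T. ✗
t: ◇p is F. ✓
u: ◇p is F. ✓
v: ◇p is T. ✗
w: ◇p is T. ✗
x: ◇p is T. ✗
y: ◇p is T. ✗
— 2 worlds.
For ◇¬p:
s: successors {u, x}; ¬p there: u:F, x:F. ✗
t: no successors, so ◇¬p fails. ✗
u: successors {w}; ¬p there: w:T. ✓
v: successors {y}; ¬p there: y:F. ✗
w: successors {v}; ¬p there: v:F. ✗
x: successors {u}; ¬p there: u:F. ✗
y: successors {s, v}; ¬p there: s:T, v:F. ✓
— 2 worlds.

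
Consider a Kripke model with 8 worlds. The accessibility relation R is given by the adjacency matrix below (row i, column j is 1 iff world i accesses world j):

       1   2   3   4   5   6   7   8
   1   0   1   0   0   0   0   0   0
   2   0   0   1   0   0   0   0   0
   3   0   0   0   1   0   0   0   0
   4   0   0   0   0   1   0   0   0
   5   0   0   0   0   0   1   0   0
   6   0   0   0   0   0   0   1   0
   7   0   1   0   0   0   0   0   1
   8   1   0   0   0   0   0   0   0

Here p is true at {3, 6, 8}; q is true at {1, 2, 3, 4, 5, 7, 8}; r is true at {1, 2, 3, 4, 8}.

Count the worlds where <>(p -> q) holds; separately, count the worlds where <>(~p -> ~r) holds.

7 and 5

For <>(p -> q):
1: successors {2}; p -> q there: 2:T. ✓
2: successors {3}; p -> q there: 3:T. ✓
3: successors {4}; p -> q there: 4:T. ✓
4: successors {5}; p -> q there: 5:T. ✓
5: successors {6}; p -> q there: 6:F. ✗
6: successors {7}; p -> q there: 7:T. ✓
7: successors {2, 8}; p -> q there: 2:T, 8:T. ✓
8: successors {1}; p -> q there: 1:T. ✓
— 7 worlds.
For <>(~p -> ~r):
1: successors {2}; ~p -> ~r there: 2:F. ✗
2: successors {3}; ~p -> ~r there: 3:T. ✓
3: successors {4}; ~p -> ~r there: 4:F. ✗
4: successors {5}; ~p -> ~r there: 5:T. ✓
5: successors {6}; ~p -> ~r there: 6:T. ✓
6: successors {7}; ~p -> ~r there: 7:T. ✓
7: successors {2, 8}; ~p -> ~r there: 2:F, 8:T. ✓
8: successors {1}; ~p -> ~r there: 1:F. ✗
— 5 worlds.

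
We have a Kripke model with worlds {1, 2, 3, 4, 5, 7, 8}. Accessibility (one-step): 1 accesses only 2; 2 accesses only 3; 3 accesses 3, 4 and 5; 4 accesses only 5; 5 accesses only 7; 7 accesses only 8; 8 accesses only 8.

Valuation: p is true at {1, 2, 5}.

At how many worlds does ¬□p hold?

5

1: □p is T. ✗
2: □p is F. ✓
3: □p is F. ✓
4: □p is T. ✗
5: □p is F. ✓
7: □p is F. ✓
8: □p is F. ✓
Satisfying worlds: {2, 3, 5, 7, 8}.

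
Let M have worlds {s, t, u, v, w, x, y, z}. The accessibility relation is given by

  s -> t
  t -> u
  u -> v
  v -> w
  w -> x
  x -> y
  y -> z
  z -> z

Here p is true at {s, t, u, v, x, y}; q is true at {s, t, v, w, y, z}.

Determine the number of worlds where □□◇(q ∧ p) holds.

2

s: successors {t}; □◇(q ∧ p) there: t:T. ✓
t: successors {u}; □◇(q ∧ p) there: u:F. ✗
u: successors {v}; □◇(q ∧ p) there: v:F. ✗
v: successors {w}; □◇(q ∧ p) there: w:T. ✓
w: successors {x}; □◇(q ∧ p) there: x:F. ✗
x: successors {y}; □◇(q ∧ p) there: y:F. ✗
y: successors {z}; □◇(q ∧ p) there: z:F. ✗
z: successors {z}; □◇(q ∧ p) there: z:F. ✗
Satisfying worlds: {s, v}.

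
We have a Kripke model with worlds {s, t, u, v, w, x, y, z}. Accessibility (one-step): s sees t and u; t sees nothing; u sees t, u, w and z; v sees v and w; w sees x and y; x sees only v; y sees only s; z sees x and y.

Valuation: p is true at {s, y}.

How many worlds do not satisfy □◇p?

s: successors {t, u}; ◇p there: t:F, u:F. ✗
t: no successors, so □◇p holds vacuously. ✓
u: successors {t, u, w, z}; ◇p there: t:F, u:F, w:T, z:T. ✗
v: successors {v, w}; ◇p there: v:F, w:T. ✗
w: successors {x, y}; ◇p there: x:F, y:T. ✗
x: successors {v}; ◇p there: v:F. ✗
y: successors {s}; ◇p there: s:F. ✗
z: successors {x, y}; ◇p there: x:F, y:T. ✗
Satisfying worlds: {t}.
So □◇p fails at the other 7 worlds.

7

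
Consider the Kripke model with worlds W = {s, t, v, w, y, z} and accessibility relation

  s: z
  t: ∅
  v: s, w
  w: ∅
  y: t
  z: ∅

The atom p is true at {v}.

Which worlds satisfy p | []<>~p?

{t, v, w, z}

s: p is F, []<>~p is F. ✗
t: p is F, []<>~p is T. ✓
v: p is T, []<>~p is F. ✓
w: p is F, []<>~p is T. ✓
y: p is F, []<>~p is F. ✗
z: p is F, []<>~p is T. ✓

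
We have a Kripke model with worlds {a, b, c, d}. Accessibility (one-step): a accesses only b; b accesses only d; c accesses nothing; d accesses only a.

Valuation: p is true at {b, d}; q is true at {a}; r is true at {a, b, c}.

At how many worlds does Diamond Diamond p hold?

2

a: successors {b}; Diamond p there: b:T. ✓
b: successors {d}; Diamond p there: d:F. ✗
c: no successors, so Diamond Diamond p fails. ✗
d: successors {a}; Diamond p there: a:T. ✓
Satisfying worlds: {a, d}.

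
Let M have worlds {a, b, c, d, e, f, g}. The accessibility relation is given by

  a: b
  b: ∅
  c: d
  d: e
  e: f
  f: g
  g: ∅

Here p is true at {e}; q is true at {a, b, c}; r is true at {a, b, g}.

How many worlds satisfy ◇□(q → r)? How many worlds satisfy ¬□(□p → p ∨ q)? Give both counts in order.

For ◇□(q → r):
a: successors {b}; □(q → r) there: b:T. ✓
b: no successors, so ◇□(q → r) fails. ✗
c: successors {d}; □(q → r) there: d:T. ✓
d: successors {e}; □(q → r) there: e:T. ✓
e: successors {f}; □(q → r) there: f:T. ✓
f: successors {g}; □(q → r) there: g:T. ✓
g: no successors, so ◇□(q → r) fails. ✗
— 5 worlds.
For ¬□(□p → p ∨ q):
a: □(□p → p ∨ q) is T. ✗
b: □(□p → p ∨ q) is T. ✗
c: □(□p → p ∨ q) is F. ✓
d: □(□p → p ∨ q) is T. ✗
e: □(□p → p ∨ q) is T. ✗
f: □(□p → p ∨ q) is F. ✓
g: □(□p → p ∨ q) is T. ✗
— 2 worlds.

5 and 2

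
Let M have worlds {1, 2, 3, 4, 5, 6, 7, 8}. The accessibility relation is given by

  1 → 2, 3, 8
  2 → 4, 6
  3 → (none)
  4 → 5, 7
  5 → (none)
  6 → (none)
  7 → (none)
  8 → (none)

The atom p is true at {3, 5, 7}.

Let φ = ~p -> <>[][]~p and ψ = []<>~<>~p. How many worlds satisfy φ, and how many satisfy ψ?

For ~p -> <>[][]~p:
1: ~p is T, <>[][]~p is T. ✓
2: ~p is T, <>[][]~p is T. ✓
3: ~p is F, <>[][]~p is F. ✓
4: ~p is T, <>[][]~p is T. ✓
5: ~p is F, <>[][]~p is F. ✓
6: ~p is T, <>[][]~p is F. ✗
7: ~p is F, <>[][]~p is F. ✓
8: ~p is T, <>[][]~p is F. ✗
— 6 worlds.
For []<>~<>~p:
1: successors {2, 3, 8}; <>~<>~p there: 2:T, 3:F, 8:F. ✗
2: successors {4, 6}; <>~<>~p there: 4:T, 6:F. ✗
3: no successors, so []<>~<>~p holds vacuously. ✓
4: successors {5, 7}; <>~<>~p there: 5:F, 7:F. ✗
5: no successors, so []<>~<>~p holds vacuously. ✓
6: no successors, so []<>~<>~p holds vacuously. ✓
7: no successors, so []<>~<>~p holds vacuously. ✓
8: no successors, so []<>~<>~p holds vacuously. ✓
— 5 worlds.

6 and 5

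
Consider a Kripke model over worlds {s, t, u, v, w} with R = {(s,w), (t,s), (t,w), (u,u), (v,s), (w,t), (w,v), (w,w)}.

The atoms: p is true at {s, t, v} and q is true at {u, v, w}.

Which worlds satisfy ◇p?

{t, v, w}

s: successors {w}; p there: w:F. ✗
t: successors {s, w}; p there: s:T, w:F. ✓
u: successors {u}; p there: u:F. ✗
v: successors {s}; p there: s:T. ✓
w: successors {t, v, w}; p there: t:T, v:T, w:F. ✓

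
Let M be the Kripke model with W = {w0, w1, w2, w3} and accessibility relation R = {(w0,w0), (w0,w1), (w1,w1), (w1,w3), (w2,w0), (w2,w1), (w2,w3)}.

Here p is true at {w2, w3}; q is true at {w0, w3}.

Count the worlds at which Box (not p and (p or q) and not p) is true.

1

w0: successors {w0, w1}; not p and (p or q) and not p there: w0:T, w1:F. ✗
w1: successors {w1, w3}; not p and (p or q) and not p there: w1:F, w3:F. ✗
w2: successors {w0, w1, w3}; not p and (p or q) and not p there: w0:T, w1:F, w3:F. ✗
w3: no successors, so Box (not p and (p or q) and not p) holds vacuously. ✓
Satisfying worlds: {w3}.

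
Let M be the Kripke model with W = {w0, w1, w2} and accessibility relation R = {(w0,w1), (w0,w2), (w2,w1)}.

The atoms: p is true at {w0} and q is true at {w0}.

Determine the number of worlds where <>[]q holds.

w0: successors {w1, w2}; []q there: w1:T, w2:F. ✓
w1: no successors, so <>[]q fails. ✗
w2: successors {w1}; []q there: w1:T. ✓
Satisfying worlds: {w0, w2}.

2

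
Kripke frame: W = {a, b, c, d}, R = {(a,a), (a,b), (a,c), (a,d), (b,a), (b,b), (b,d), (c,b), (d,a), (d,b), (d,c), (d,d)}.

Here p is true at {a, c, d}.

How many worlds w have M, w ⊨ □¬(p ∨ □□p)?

1

a: successors {a, b, c, d}; ¬(p ∨ □□p) there: a:F, b:T, c:F, d:F. ✗
b: successors {a, b, d}; ¬(p ∨ □□p) there: a:F, b:T, d:F. ✗
c: successors {b}; ¬(p ∨ □□p) there: b:T. ✓
d: successors {a, b, c, d}; ¬(p ∨ □□p) there: a:F, b:T, c:F, d:F. ✗
Satisfying worlds: {c}.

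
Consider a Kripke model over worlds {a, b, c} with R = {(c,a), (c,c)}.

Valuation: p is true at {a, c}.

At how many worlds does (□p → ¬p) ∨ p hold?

3

a: □p → ¬p is F, p is T. ✓
b: □p → ¬p is T, p is F. ✓
c: □p → ¬p is F, p is T. ✓
Satisfying worlds: {a, b, c}.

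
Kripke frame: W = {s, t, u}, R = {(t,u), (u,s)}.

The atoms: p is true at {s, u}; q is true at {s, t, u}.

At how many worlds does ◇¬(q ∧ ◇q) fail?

2

s: no successors, so ◇¬(q ∧ ◇q) fails. ✗
t: successors {u}; ¬(q ∧ ◇q) there: u:F. ✗
u: successors {s}; ¬(q ∧ ◇q) there: s:T. ✓
Satisfying worlds: {u}.
So ◇¬(q ∧ ◇q) fails at the other 2 worlds.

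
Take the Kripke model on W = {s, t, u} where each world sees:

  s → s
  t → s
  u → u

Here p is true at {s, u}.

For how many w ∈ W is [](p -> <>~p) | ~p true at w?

s: [](p -> <>~p) is F, ~p is F. ✗
t: [](p -> <>~p) is F, ~p is T. ✓
u: [](p -> <>~p) is F, ~p is F. ✗
Satisfying worlds: {t}.

1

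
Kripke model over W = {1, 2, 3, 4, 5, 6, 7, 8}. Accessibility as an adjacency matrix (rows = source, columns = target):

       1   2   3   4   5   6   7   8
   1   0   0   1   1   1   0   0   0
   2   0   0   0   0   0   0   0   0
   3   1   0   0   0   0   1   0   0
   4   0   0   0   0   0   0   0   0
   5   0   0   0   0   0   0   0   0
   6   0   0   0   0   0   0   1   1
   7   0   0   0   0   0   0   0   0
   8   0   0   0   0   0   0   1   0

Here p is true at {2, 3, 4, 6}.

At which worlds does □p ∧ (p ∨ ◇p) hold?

1: □p is F, p ∨ ◇p is T. ✗
2: □p is T, p ∨ ◇p is T. ✓
3: □p is F, p ∨ ◇p is T. ✗
4: □p is T, p ∨ ◇p is T. ✓
5: □p is T, p ∨ ◇p is F. ✗
6: □p is F, p ∨ ◇p is T. ✗
7: □p is T, p ∨ ◇p is F. ✗
8: □p is F, p ∨ ◇p is F. ✗

{2, 4}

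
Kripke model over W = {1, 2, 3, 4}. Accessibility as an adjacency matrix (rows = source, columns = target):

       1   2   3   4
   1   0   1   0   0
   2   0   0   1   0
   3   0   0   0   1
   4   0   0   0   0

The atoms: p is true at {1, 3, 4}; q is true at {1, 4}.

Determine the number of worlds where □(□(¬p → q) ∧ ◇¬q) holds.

2

1: successors {2}; □(¬p → q) ∧ ◇¬q there: 2:T. ✓
2: successors {3}; □(¬p → q) ∧ ◇¬q there: 3:F. ✗
3: successors {4}; □(¬p → q) ∧ ◇¬q there: 4:F. ✗
4: no successors, so □(□(¬p → q) ∧ ◇¬q) holds vacuously. ✓
Satisfying worlds: {1, 4}.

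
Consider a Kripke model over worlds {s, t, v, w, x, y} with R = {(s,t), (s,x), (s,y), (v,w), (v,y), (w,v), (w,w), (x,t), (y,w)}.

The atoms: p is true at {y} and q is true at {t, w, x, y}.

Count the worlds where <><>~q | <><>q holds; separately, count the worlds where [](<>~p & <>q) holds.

4 and 4

For <><>~q | <><>q:
s: <><>~q is F, <><>q is T. ✓
t: <><>~q is F, <><>q is F. ✗
v: <><>~q is T, <><>q is T. ✓
w: <><>~q is T, <><>q is T. ✓
x: <><>~q is F, <><>q is F. ✗
y: <><>~q is T, <><>q is T. ✓
— 4 worlds.
For [](<>~p & <>q):
s: successors {t, x, y}; <>~p & <>q there: t:F, x:T, y:T. ✗
t: no successors, so [](<>~p & <>q) holds vacuously. ✓
v: successors {w, y}; <>~p & <>q there: w:T, y:T. ✓
w: successors {v, w}; <>~p & <>q there: v:T, w:T. ✓
x: successors {t}; <>~p & <>q there: t:F. ✗
y: successors {w}; <>~p & <>q there: w:T. ✓
— 4 worlds.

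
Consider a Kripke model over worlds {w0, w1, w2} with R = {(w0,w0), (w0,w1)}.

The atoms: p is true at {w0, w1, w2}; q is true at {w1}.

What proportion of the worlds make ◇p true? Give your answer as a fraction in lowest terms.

1/3

w0: successors {w0, w1}; p there: w0:T, w1:T. ✓
w1: no successors, so ◇p fails. ✗
w2: no successors, so ◇p fails. ✗
That's 1 of 3 worlds, so 1/3.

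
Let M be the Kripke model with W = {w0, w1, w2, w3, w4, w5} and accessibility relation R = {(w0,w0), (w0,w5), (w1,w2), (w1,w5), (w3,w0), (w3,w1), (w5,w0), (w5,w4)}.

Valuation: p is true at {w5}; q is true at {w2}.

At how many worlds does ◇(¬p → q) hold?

2

w0: successors {w0, w5}; ¬p → q there: w0:F, w5:T. ✓
w1: successors {w2, w5}; ¬p → q there: w2:T, w5:T. ✓
w2: no successors, so ◇(¬p → q) fails. ✗
w3: successors {w0, w1}; ¬p → q there: w0:F, w1:F. ✗
w4: no successors, so ◇(¬p → q) fails. ✗
w5: successors {w0, w4}; ¬p → q there: w0:F, w4:F. ✗
Satisfying worlds: {w0, w1}.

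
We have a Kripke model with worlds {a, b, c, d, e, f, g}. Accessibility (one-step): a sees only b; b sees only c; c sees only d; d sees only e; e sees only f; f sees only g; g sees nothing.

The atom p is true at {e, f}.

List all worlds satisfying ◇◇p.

{c, d}

a: successors {b}; ◇p there: b:F. ✗
b: successors {c}; ◇p there: c:F. ✗
c: successors {d}; ◇p there: d:T. ✓
d: successors {e}; ◇p there: e:T. ✓
e: successors {f}; ◇p there: f:F. ✗
f: successors {g}; ◇p there: g:F. ✗
g: no successors, so ◇◇p fails. ✗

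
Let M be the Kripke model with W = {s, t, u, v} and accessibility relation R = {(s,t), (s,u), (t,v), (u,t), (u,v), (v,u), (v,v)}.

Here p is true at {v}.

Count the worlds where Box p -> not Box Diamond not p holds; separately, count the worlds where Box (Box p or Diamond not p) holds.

For Box p -> not Box Diamond not p:
s: Box p is F, not Box Diamond not p is T. ✓
t: Box p is T, not Box Diamond not p is F. ✗
u: Box p is F, not Box Diamond not p is T. ✓
v: Box p is F, not Box Diamond not p is F. ✓
— 3 worlds.
For Box (Box p or Diamond not p):
s: successors {t, u}; Box p or Diamond not p there: t:T, u:T. ✓
t: successors {v}; Box p or Diamond not p there: v:T. ✓
u: successors {t, v}; Box p or Diamond not p there: t:T, v:T. ✓
v: successors {u, v}; Box p or Diamond not p there: u:T, v:T. ✓
— 4 worlds.

3 and 4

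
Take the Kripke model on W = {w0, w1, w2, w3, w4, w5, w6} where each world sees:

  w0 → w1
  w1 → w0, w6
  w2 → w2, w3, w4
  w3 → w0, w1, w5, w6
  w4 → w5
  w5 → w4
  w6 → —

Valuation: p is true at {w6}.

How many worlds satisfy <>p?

w0: successors {w1}; p there: w1:F. ✗
w1: successors {w0, w6}; p there: w0:F, w6:T. ✓
w2: successors {w2, w3, w4}; p there: w2:F, w3:F, w4:F. ✗
w3: successors {w0, w1, w5, w6}; p there: w0:F, w1:F, w5:F, w6:T. ✓
w4: successors {w5}; p there: w5:F. ✗
w5: successors {w4}; p there: w4:F. ✗
w6: no successors, so <>p fails. ✗
Satisfying worlds: {w1, w3}.

2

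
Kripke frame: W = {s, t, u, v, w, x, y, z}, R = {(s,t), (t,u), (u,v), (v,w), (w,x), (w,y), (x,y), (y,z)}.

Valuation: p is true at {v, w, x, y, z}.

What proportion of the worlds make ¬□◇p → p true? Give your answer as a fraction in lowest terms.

s: ¬□◇p is T, p is F. ✗
t: ¬□◇p is F, p is F. ✓
u: ¬□◇p is F, p is F. ✓
v: ¬□◇p is F, p is T. ✓
w: ¬□◇p is F, p is T. ✓
x: ¬□◇p is F, p is T. ✓
y: ¬□◇p is T, p is T. ✓
z: ¬□◇p is F, p is T. ✓
That's 7 of 8 worlds, so 7/8.

7/8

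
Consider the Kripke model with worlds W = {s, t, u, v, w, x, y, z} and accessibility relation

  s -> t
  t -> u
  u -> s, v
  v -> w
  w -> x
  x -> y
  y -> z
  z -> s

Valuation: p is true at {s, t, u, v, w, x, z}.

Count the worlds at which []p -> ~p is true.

2

s: []p is T, ~p is F. ✗
t: []p is T, ~p is F. ✗
u: []p is T, ~p is F. ✗
v: []p is T, ~p is F. ✗
w: []p is T, ~p is F. ✗
x: []p is F, ~p is F. ✓
y: []p is T, ~p is T. ✓
z: []p is T, ~p is F. ✗
Satisfying worlds: {x, y}.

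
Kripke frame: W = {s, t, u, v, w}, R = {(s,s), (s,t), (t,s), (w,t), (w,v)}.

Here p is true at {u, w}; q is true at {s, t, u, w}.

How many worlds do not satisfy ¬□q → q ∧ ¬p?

1

s: ¬□q is F, q ∧ ¬p is T. ✓
t: ¬□q is F, q ∧ ¬p is T. ✓
u: ¬□q is F, q ∧ ¬p is F. ✓
v: ¬□q is F, q ∧ ¬p is F. ✓
w: ¬□q is T, q ∧ ¬p is F. ✗
Satisfying worlds: {s, t, u, v}.
So ¬□q → q ∧ ¬p fails at the other 1 world.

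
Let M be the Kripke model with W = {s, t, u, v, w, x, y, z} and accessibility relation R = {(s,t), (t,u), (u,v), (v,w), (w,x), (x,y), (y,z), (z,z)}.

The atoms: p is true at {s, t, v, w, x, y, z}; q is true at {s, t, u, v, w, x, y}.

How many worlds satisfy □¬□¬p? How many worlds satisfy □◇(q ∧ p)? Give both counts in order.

For □¬□¬p:
s: successors {t}; ¬□¬p there: t:F. ✗
t: successors {u}; ¬□¬p there: u:T. ✓
u: successors {v}; ¬□¬p there: v:T. ✓
v: successors {w}; ¬□¬p there: w:T. ✓
w: successors {x}; ¬□¬p there: x:T. ✓
x: successors {y}; ¬□¬p there: y:T. ✓
y: successors {z}; ¬□¬p there: z:T. ✓
z: successors {z}; ¬□¬p there: z:T. ✓
— 7 worlds.
For □◇(q ∧ p):
s: successors {t}; ◇(q ∧ p) there: t:F. ✗
t: successors {u}; ◇(q ∧ p) there: u:T. ✓
u: successors {v}; ◇(q ∧ p) there: v:T. ✓
v: successors {w}; ◇(q ∧ p) there: w:T. ✓
w: successors {x}; ◇(q ∧ p) there: x:T. ✓
x: successors {y}; ◇(q ∧ p) there: y:F. ✗
y: successors {z}; ◇(q ∧ p) there: z:F. ✗
z: successors {z}; ◇(q ∧ p) there: z:F. ✗
— 4 worlds.

7 and 4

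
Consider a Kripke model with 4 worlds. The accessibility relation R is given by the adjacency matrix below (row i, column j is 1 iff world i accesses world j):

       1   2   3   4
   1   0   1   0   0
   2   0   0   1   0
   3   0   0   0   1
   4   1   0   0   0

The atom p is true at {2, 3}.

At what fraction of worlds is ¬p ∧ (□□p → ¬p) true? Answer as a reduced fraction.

1: ¬p is T, □□p → ¬p is T. ✓
2: ¬p is F, □□p → ¬p is T. ✗
3: ¬p is F, □□p → ¬p is T. ✗
4: ¬p is T, □□p → ¬p is T. ✓
That's 2 of 4 worlds, so 2/4 = 1/2.

1/2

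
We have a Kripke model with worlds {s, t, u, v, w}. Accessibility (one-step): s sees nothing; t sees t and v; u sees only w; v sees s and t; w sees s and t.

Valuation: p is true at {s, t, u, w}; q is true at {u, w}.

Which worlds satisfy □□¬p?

{s}

s: no successors, so □□¬p holds vacuously. ✓
t: successors {t, v}; □¬p there: t:F, v:F. ✗
u: successors {w}; □¬p there: w:F. ✗
v: successors {s, t}; □¬p there: s:T, t:F. ✗
w: successors {s, t}; □¬p there: s:T, t:F. ✗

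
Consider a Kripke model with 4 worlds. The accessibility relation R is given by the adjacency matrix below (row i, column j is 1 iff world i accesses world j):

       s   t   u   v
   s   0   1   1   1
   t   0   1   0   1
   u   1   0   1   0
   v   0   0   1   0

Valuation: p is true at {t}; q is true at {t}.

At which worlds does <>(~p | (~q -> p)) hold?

s: successors {t, u, v}; ~p | (~q -> p) there: t:T, u:T, v:T. ✓
t: successors {t, v}; ~p | (~q -> p) there: t:T, v:T. ✓
u: successors {s, u}; ~p | (~q -> p) there: s:T, u:T. ✓
v: successors {u}; ~p | (~q -> p) there: u:T. ✓

{s, t, u, v}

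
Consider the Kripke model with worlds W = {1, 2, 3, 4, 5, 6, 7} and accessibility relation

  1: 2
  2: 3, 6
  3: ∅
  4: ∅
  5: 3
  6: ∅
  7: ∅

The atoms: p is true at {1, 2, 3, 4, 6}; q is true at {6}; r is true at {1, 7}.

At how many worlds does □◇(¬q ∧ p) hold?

1: successors {2}; ◇(¬q ∧ p) there: 2:T. ✓
2: successors {3, 6}; ◇(¬q ∧ p) there: 3:F, 6:F. ✗
3: no successors, so □◇(¬q ∧ p) holds vacuously. ✓
4: no successors, so □◇(¬q ∧ p) holds vacuously. ✓
5: successors {3}; ◇(¬q ∧ p) there: 3:F. ✗
6: no successors, so □◇(¬q ∧ p) holds vacuously. ✓
7: no successors, so □◇(¬q ∧ p) holds vacuously. ✓
Satisfying worlds: {1, 3, 4, 6, 7}.

5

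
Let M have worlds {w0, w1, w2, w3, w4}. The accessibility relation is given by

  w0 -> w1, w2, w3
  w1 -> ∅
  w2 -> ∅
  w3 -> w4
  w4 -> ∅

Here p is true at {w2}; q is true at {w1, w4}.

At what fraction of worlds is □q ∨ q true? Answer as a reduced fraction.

w0: □q is F, q is F. ✗
w1: □q is T, q is T. ✓
w2: □q is T, q is F. ✓
w3: □q is T, q is F. ✓
w4: □q is T, q is T. ✓
That's 4 of 5 worlds, so 4/5.

4/5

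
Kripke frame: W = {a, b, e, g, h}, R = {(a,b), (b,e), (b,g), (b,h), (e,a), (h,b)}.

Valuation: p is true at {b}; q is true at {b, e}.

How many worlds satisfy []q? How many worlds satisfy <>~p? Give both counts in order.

3 and 2

For []q:
a: successors {b}; q there: b:T. ✓
b: successors {e, g, h}; q there: e:T, g:F, h:F. ✗
e: successors {a}; q there: a:F. ✗
g: no successors, so []q holds vacuously. ✓
h: successors {b}; q there: b:T. ✓
— 3 worlds.
For <>~p:
a: successors {b}; ~p there: b:F. ✗
b: successors {e, g, h}; ~p there: e:T, g:T, h:T. ✓
e: successors {a}; ~p there: a:T. ✓
g: no successors, so <>~p fails. ✗
h: successors {b}; ~p there: b:F. ✗
— 2 worlds.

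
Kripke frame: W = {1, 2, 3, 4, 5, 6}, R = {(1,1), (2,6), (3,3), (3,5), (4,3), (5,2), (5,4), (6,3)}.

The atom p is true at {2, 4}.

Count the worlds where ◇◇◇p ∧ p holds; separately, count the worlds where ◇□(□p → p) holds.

1 and 4

For ◇◇◇p ∧ p:
1: ◇◇◇p is F, p is F. ✗
2: ◇◇◇p is F, p is T. ✗
3: ◇◇◇p is T, p is F. ✗
4: ◇◇◇p is T, p is T. ✓
5: ◇◇◇p is F, p is F. ✗
6: ◇◇◇p is T, p is F. ✗
— 1 world.
For ◇□(□p → p):
1: successors {1}; □(□p → p) there: 1:T. ✓
2: successors {6}; □(□p → p) there: 6:T. ✓
3: successors {3, 5}; □(□p → p) there: 3:F, 5:T. ✓
4: successors {3}; □(□p → p) there: 3:F. ✗
5: successors {2, 4}; □(□p → p) there: 2:T, 4:T. ✓
6: successors {3}; □(□p → p) there: 3:F. ✗
— 4 worlds.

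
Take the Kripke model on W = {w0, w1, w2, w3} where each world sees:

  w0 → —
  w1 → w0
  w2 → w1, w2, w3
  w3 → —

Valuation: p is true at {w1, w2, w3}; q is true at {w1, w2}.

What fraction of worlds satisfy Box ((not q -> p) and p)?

w0: no successors, so Box ((not q -> p) and p) holds vacuously. ✓
w1: successors {w0}; (not q -> p) and p there: w0:F. ✗
w2: successors {w1, w2, w3}; (not q -> p) and p there: w1:T, w2:T, w3:T. ✓
w3: no successors, so Box ((not q -> p) and p) holds vacuously. ✓
That's 3 of 4 worlds, so 3/4.

3/4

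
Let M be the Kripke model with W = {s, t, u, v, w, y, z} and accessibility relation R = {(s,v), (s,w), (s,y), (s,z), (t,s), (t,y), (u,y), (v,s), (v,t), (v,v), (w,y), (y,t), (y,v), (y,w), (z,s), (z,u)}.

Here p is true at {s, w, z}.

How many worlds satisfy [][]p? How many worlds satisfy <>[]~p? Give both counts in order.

For [][]p:
s: successors {v, w, y, z}; []p there: v:F, w:F, y:F, z:F. ✗
t: successors {s, y}; []p there: s:F, y:F. ✗
u: successors {y}; []p there: y:F. ✗
v: successors {s, t, v}; []p there: s:F, t:F, v:F. ✗
w: successors {y}; []p there: y:F. ✗
y: successors {t, v, w}; []p there: t:F, v:F, w:F. ✗
z: successors {s, u}; []p there: s:F, u:F. ✗
— 0 worlds.
For <>[]~p:
s: successors {v, w, y, z}; []~p there: v:F, w:T, y:F, z:F. ✓
t: successors {s, y}; []~p there: s:F, y:F. ✗
u: successors {y}; []~p there: y:F. ✗
v: successors {s, t, v}; []~p there: s:F, t:F, v:F. ✗
w: successors {y}; []~p there: y:F. ✗
y: successors {t, v, w}; []~p there: t:F, v:F, w:T. ✓
z: successors {s, u}; []~p there: s:F, u:T. ✓
— 3 worlds.

0 and 3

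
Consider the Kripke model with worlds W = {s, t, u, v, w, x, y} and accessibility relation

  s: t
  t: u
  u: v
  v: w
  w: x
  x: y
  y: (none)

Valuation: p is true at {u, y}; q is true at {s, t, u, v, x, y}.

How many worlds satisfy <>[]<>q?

4

s: successors {t}; []<>q there: t:T. ✓
t: successors {u}; []<>q there: u:F. ✗
u: successors {v}; []<>q there: v:T. ✓
v: successors {w}; []<>q there: w:T. ✓
w: successors {x}; []<>q there: x:F. ✗
x: successors {y}; []<>q there: y:T. ✓
y: no successors, so <>[]<>q fails. ✗
Satisfying worlds: {s, u, v, x}.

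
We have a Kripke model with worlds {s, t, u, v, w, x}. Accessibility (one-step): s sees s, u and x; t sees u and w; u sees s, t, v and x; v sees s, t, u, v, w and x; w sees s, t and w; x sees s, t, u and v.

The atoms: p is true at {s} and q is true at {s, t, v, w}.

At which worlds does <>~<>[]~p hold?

s: successors {s, u, x}; ~<>[]~p there: s:T, u:F, x:F. ✓
t: successors {u, w}; ~<>[]~p there: u:F, w:F. ✗
u: successors {s, t, v, x}; ~<>[]~p there: s:T, t:T, v:F, x:F. ✓
v: successors {s, t, u, v, w, x}; ~<>[]~p there: s:T, t:T, u:F, v:F, w:F, x:F. ✓
w: successors {s, t, w}; ~<>[]~p there: s:T, t:T, w:F. ✓
x: successors {s, t, u, v}; ~<>[]~p there: s:T, t:T, u:F, v:F. ✓

{s, u, v, w, x}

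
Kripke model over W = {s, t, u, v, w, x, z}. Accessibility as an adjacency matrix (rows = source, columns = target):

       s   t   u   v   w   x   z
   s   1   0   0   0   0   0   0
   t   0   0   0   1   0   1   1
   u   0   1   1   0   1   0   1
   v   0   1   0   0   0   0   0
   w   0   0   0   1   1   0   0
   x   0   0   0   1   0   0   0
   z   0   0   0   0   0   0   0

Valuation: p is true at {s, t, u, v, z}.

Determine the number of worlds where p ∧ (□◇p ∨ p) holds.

5

s: p is T, □◇p ∨ p is T. ✓
t: p is T, □◇p ∨ p is T. ✓
u: p is T, □◇p ∨ p is T. ✓
v: p is T, □◇p ∨ p is T. ✓
w: p is F, □◇p ∨ p is T. ✗
x: p is F, □◇p ∨ p is T. ✗
z: p is T, □◇p ∨ p is T. ✓
Satisfying worlds: {s, t, u, v, z}.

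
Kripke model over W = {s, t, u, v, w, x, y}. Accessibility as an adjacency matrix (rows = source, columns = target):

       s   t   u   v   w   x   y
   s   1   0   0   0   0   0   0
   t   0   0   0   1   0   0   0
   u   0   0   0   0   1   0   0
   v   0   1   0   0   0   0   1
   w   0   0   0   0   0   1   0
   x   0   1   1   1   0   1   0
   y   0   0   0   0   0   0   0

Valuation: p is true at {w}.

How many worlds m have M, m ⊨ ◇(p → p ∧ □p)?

s: successors {s}; p → p ∧ □p there: s:T. ✓
t: successors {v}; p → p ∧ □p there: v:T. ✓
u: successors {w}; p → p ∧ □p there: w:F. ✗
v: successors {t, y}; p → p ∧ □p there: t:T, y:T. ✓
w: successors {x}; p → p ∧ □p there: x:T. ✓
x: successors {t, u, v, x}; p → p ∧ □p there: t:T, u:T, v:T, x:T. ✓
y: no successors, so ◇(p → p ∧ □p) fails. ✗
Satisfying worlds: {s, t, v, w, x}.

5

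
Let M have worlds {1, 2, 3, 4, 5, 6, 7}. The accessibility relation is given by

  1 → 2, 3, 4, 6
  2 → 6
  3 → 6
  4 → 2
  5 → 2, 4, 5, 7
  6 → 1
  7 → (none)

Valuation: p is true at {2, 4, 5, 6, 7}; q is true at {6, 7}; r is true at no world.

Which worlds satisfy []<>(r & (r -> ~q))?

{7}

1: successors {2, 3, 4, 6}; <>(r & (r -> ~q)) there: 2:F, 3:F, 4:F, 6:F. ✗
2: successors {6}; <>(r & (r -> ~q)) there: 6:F. ✗
3: successors {6}; <>(r & (r -> ~q)) there: 6:F. ✗
4: successors {2}; <>(r & (r -> ~q)) there: 2:F. ✗
5: successors {2, 4, 5, 7}; <>(r & (r -> ~q)) there: 2:F, 4:F, 5:F, 7:F. ✗
6: successors {1}; <>(r & (r -> ~q)) there: 1:F. ✗
7: no successors, so []<>(r & (r -> ~q)) holds vacuously. ✓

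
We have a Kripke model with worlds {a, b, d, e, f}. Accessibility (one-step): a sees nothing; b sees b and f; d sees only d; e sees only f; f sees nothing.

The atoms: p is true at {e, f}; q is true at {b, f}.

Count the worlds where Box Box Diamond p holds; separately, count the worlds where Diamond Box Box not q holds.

For Box Box Diamond p:
a: no successors, so Box Box Diamond p holds vacuously. ✓
b: successors {b, f}; Box Diamond p there: b:F, f:T. ✗
d: successors {d}; Box Diamond p there: d:F. ✗
e: successors {f}; Box Diamond p there: f:T. ✓
f: no successors, so Box Box Diamond p holds vacuously. ✓
— 3 worlds.
For Diamond Box Box not q:
a: no successors, so Diamond Box Box not q fails. ✗
b: successors {b, f}; Box Box not q there: b:F, f:T. ✓
d: successors {d}; Box Box not q there: d:T. ✓
e: successors {f}; Box Box not q there: f:T. ✓
f: no successors, so Diamond Box Box not q fails. ✗
— 3 worlds.

3 and 3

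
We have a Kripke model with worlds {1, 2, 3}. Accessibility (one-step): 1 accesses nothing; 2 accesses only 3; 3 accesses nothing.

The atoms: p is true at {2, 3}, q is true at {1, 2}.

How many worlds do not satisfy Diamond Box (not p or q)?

2

1: no successors, so Diamond Box (not p or q) fails. ✗
2: successors {3}; Box (not p or q) there: 3:T. ✓
3: no successors, so Diamond Box (not p or q) fails. ✗
Satisfying worlds: {2}.
So Diamond Box (not p or q) fails at the other 2 worlds.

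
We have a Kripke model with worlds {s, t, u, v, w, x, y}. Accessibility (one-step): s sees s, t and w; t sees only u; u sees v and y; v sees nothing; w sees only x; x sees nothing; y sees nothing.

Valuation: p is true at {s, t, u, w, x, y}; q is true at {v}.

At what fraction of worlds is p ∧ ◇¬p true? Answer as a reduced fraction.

1/7

s: p is T, ◇¬p is F. ✗
t: p is T, ◇¬p is F. ✗
u: p is T, ◇¬p is T. ✓
v: p is F, ◇¬p is F. ✗
w: p is T, ◇¬p is F. ✗
x: p is T, ◇¬p is F. ✗
y: p is T, ◇¬p is F. ✗
That's 1 of 7 worlds, so 1/7.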